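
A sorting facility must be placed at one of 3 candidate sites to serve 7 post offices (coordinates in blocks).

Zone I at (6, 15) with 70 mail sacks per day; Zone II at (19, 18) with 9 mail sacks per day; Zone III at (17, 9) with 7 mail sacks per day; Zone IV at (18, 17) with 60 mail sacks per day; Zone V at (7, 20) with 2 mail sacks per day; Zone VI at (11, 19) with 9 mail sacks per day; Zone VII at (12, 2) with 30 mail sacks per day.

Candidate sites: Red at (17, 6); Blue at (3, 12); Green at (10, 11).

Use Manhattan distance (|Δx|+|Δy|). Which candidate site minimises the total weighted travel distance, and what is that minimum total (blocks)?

Green, total 2042 blocks

Total weighted distance at each candidate:
  Red (17, 6): total = 2756
  Blue (3, 12): total = 2666
  Green (10, 11): total = 2042
Minimum is at Green with total 2042 blocks.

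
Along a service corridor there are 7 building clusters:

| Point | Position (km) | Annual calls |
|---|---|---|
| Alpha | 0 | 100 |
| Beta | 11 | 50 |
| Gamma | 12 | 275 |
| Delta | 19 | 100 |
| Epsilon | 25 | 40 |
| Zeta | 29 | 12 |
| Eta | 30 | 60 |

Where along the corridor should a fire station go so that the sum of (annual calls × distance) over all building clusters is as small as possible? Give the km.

For a sum of weighted absolute distances on a line, the optimum is the weighted median (not the mean). Total weight W = 637; half-weight = 318.5.
Sort by position and accumulate weight:
  km 0 (Alpha, w=100) → cum 100
  km 11 (Beta, w=50) → cum 150
  km 12 (Gamma, w=275) → cum 425  ≥ 318.5 → median here
  km 19 (Delta, w=100) → cum 525
  km 25 (Epsilon, w=40) → cum 565
  km 29 (Zeta, w=12) → cum 577
  km 30 (Eta, w=60) → cum 637
Optimal location: km 12.

x = 12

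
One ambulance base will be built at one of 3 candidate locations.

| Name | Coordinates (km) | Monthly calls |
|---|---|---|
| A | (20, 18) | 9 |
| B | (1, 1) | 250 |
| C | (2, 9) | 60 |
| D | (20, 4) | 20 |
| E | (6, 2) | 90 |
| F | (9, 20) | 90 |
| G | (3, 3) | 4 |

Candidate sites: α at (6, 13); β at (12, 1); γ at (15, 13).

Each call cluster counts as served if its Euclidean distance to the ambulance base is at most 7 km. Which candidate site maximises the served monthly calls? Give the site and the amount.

β, covering 90

Coverage radius r = 7 km; a point is covered iff (Δx)²+(Δy)² ≤ 7² = 49.
  α (6, 13): covers {C} → 60
  β (12, 1): covers {E} → 90
  γ (15, 13): covers {none} → 0
Maximum coverage at β: 90 monthly calls.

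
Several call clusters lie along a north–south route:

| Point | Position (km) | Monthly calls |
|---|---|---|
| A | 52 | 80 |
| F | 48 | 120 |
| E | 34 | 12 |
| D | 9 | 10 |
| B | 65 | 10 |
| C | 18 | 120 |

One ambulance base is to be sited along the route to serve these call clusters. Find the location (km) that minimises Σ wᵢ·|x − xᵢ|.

For a sum of weighted absolute distances on a line, the optimum is the weighted median (not the mean). Total weight W = 352; half-weight = 176.
Sort by position and accumulate weight:
  km 9 (D, w=10) → cum 10
  km 18 (C, w=120) → cum 130
  km 34 (E, w=12) → cum 142
  km 48 (F, w=120) → cum 262  ≥ 176 → median here
  km 52 (A, w=80) → cum 342
  km 65 (B, w=10) → cum 352
Optimal location: km 48.

x = 48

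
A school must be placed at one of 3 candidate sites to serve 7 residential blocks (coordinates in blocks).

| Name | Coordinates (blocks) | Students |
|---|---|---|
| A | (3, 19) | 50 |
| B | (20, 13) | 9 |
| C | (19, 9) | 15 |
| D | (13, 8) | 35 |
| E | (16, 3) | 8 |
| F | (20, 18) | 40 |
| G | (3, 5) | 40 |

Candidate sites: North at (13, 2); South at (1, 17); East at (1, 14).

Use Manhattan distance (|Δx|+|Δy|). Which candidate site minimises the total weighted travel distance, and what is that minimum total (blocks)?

Total weighted distance at each candidate:
  North (13, 2): total = 3389
  South (1, 17): total = 3124
  East (1, 14): total = 3073
Minimum is at East with total 3073 blocks.

East, total 3073 blocks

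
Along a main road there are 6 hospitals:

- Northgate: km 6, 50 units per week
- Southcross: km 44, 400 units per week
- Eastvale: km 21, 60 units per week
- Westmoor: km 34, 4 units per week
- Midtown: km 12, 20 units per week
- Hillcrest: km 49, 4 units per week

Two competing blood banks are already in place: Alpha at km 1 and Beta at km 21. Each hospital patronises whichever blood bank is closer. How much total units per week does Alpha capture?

50

The indifferent point is the midpoint (1+21)/2 = 11; hospitals left of it (closer to Alpha at 1) go to Alpha, those right go to Beta.
  Northgate at 6 (w=50) → Alpha
  Midtown at 12 (w=20) → Beta
  Eastvale at 21 (w=60) → Beta
  Westmoor at 34 (w=4) → Beta
  Southcross at 44 (w=400) → Beta
  Hillcrest at 49 (w=4) → Beta
Alpha captures 50; Beta captures 488.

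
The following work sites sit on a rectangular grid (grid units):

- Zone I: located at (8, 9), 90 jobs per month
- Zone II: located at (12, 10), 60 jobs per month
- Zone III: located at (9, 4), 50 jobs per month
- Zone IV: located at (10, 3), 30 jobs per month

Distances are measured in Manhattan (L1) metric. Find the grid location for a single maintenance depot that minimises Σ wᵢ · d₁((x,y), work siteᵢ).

Manhattan distance separates: Σwᵢ(|x−xᵢ|+|y−yᵢ|) = Σwᵢ|x−xᵢ| + Σwᵢ|y−yᵢ|, so x and y are optimised independently as 1-D weighted medians.
Total weight W = 230; half = 115.
x-coordinate, sorted with cumulative weight:
  x=8 (Zone I, w=90) cum 90
  x=9 (Zone III, w=50) cum 140  ← median
  x=10 (Zone IV, w=30) cum 170
  x=12 (Zone II, w=60) cum 230
⇒ x* = 9
y-coordinate, sorted with cumulative weight:
  y=3 (Zone IV, w=30) cum 30
  y=4 (Zone III, w=50) cum 80
  y=9 (Zone I, w=90) cum 170  ← median
  y=10 (Zone II, w=60) cum 230
⇒ y* = 9

(9, 9)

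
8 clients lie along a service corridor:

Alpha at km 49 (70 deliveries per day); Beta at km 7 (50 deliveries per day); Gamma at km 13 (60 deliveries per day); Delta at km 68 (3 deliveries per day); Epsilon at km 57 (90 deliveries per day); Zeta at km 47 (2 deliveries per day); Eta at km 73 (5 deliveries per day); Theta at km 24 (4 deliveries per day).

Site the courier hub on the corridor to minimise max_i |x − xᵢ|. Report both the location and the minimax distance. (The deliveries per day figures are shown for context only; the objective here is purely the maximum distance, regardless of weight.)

location 40, max distance 33

The 1-center on a line is the midpoint of the two extreme points: leftmost at 7, rightmost at 73.
Optimal location = (7 + 73)/2 = 40; maximum distance = (73 − 7)/2 = 33.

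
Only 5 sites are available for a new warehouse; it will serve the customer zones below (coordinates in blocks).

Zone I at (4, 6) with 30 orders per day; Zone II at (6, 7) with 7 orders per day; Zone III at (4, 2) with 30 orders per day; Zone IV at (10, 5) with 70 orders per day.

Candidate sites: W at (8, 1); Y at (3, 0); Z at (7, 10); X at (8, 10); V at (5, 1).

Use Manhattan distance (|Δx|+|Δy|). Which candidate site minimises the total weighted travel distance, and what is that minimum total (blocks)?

Total weighted distance at each candidate:
  W (8, 1): total = 896
  Y (3, 0): total = 1210
  Z (7, 10): total = 1128
  X (8, 10): total = 1125
  V (5, 1): total = 919
Minimum is at W with total 896 blocks.

W, total 896 blocks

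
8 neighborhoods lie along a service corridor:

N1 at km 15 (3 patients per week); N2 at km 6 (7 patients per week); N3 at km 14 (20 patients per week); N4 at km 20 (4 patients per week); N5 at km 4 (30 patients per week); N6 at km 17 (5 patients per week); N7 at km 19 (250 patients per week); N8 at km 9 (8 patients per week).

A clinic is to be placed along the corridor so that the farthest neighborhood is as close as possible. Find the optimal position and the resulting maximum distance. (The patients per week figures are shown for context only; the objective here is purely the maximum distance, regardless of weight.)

The 1-center on a line is the midpoint of the two extreme points: leftmost at 4, rightmost at 20.
Optimal location = (4 + 20)/2 = 12; maximum distance = (20 − 4)/2 = 8.

location 12, max distance 8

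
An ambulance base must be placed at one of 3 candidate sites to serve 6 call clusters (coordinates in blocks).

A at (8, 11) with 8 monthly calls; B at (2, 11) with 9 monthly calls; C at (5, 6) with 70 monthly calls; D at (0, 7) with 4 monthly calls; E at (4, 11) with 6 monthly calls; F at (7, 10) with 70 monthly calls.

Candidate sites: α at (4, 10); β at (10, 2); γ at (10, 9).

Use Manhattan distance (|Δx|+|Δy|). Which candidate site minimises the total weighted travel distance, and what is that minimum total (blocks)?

α, total 661 blocks

Total weighted distance at each candidate:
  α (4, 10): total = 661
  β (10, 2): total = 1791
  γ (10, 9): total = 1058
Minimum is at α with total 661 blocks.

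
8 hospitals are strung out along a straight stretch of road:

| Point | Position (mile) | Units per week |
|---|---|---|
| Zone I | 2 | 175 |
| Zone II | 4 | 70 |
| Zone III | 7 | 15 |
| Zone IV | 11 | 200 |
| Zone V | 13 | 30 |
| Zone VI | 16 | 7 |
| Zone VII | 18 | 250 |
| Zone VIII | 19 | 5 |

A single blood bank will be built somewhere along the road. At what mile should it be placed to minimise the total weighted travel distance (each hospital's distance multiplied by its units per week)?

x = 11

For a sum of weighted absolute distances on a line, the optimum is the weighted median (not the mean). Total weight W = 752; half-weight = 376.
Sort by position and accumulate weight:
  mile 2 (Zone I, w=175) → cum 175
  mile 4 (Zone II, w=70) → cum 245
  mile 7 (Zone III, w=15) → cum 260
  mile 11 (Zone IV, w=200) → cum 460  ≥ 376 → median here
  mile 13 (Zone V, w=30) → cum 490
  mile 16 (Zone VI, w=7) → cum 497
  mile 18 (Zone VII, w=250) → cum 747
  mile 19 (Zone VIII, w=5) → cum 752
Optimal location: mile 11.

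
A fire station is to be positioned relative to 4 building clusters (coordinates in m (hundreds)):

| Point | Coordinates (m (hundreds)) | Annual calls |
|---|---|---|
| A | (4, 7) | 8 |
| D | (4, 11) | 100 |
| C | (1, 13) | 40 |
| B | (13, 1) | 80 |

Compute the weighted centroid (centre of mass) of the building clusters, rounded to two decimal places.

(6.63, 7.70)

The minimiser of Σwᵢ‖p−pᵢ‖² is the weighted centroid p* = (Σwᵢpᵢ)/(Σwᵢ).
Σwᵢ = 228.
Σwᵢxᵢ = 8·4 + 100·4 + 40·1 + 80·13 = 1512.
Σwᵢyᵢ = 8·7 + 100·11 + 40·13 + 80·1 = 1756.
x* = 1512/228 = 6.63, y* = 1756/228 = 7.70.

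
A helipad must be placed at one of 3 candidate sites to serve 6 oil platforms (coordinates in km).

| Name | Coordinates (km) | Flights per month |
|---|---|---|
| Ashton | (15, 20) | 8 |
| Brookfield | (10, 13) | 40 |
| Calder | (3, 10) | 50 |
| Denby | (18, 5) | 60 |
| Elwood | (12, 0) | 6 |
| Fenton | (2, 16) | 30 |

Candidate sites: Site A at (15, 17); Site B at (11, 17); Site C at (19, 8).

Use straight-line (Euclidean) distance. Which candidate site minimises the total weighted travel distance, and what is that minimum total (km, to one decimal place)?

Total weighted distance at each candidate:
  Site A (15, 17): total = 2211.6
  Site B (11, 17): total = 1943.8
  Site C (19, 8): total = 2136.4
Minimum is at Site B with total 1943.8 km.

Site B, total 1943.8 km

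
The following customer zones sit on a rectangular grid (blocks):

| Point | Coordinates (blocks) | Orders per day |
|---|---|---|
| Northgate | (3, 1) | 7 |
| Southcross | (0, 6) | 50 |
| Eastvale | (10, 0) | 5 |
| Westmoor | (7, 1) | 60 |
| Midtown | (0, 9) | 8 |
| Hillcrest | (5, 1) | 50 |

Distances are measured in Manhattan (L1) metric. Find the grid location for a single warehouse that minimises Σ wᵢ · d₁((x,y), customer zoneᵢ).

Manhattan distance separates: Σwᵢ(|x−xᵢ|+|y−yᵢ|) = Σwᵢ|x−xᵢ| + Σwᵢ|y−yᵢ|, so x and y are optimised independently as 1-D weighted medians.
Total weight W = 180; half = 90.
x-coordinate, sorted with cumulative weight:
  x=0 (Southcross, w=50) cum 50
  x=0 (Midtown, w=8) cum 58
  x=3 (Northgate, w=7) cum 65
  x=5 (Hillcrest, w=50) cum 115  ← median
  x=7 (Westmoor, w=60) cum 175
  x=10 (Eastvale, w=5) cum 180
⇒ x* = 5
y-coordinate, sorted with cumulative weight:
  y=0 (Eastvale, w=5) cum 5
  y=1 (Northgate, w=7) cum 12
  y=1 (Westmoor, w=60) cum 72
  y=1 (Hillcrest, w=50) cum 122  ← median
  y=6 (Southcross, w=50) cum 172
  y=9 (Midtown, w=8) cum 180
⇒ y* = 1

(5, 1)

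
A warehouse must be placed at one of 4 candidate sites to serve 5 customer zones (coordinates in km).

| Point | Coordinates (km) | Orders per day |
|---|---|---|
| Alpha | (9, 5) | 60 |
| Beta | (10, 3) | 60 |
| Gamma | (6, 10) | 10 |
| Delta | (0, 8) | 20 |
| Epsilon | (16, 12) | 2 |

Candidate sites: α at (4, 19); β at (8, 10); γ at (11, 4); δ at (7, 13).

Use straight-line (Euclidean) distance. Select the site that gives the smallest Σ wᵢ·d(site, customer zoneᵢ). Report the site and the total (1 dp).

Total weighted distance at each candidate:
  α (4, 19): total = 2271.3
  β (8, 10): total = 944.2
  γ (11, 4): total = 550.1
  δ (7, 13): total = 1343.0
Minimum is at γ with total 550.1 km.

γ, total 550.1 km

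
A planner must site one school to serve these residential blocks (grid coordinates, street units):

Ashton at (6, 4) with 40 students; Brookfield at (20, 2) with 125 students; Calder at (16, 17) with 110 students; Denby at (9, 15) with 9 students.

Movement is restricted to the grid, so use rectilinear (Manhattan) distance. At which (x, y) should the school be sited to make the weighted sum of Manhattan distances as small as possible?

(16, 4)

Manhattan distance separates: Σwᵢ(|x−xᵢ|+|y−yᵢ|) = Σwᵢ|x−xᵢ| + Σwᵢ|y−yᵢ|, so x and y are optimised independently as 1-D weighted medians.
Total weight W = 284; half = 142.
x-coordinate, sorted with cumulative weight:
  x=6 (Ashton, w=40) cum 40
  x=9 (Denby, w=9) cum 49
  x=16 (Calder, w=110) cum 159  ← median
  x=20 (Brookfield, w=125) cum 284
⇒ x* = 16
y-coordinate, sorted with cumulative weight:
  y=2 (Brookfield, w=125) cum 125
  y=4 (Ashton, w=40) cum 165  ← median
  y=15 (Denby, w=9) cum 174
  y=17 (Calder, w=110) cum 284
⇒ y* = 4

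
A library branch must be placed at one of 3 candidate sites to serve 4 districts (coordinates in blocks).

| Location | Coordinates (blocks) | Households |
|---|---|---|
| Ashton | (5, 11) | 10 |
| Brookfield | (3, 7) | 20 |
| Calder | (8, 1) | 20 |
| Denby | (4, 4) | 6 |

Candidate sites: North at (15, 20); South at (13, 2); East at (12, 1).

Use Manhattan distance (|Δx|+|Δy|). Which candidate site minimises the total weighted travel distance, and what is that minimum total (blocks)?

East, total 616 blocks

Total weighted distance at each candidate:
  North (15, 20): total = 1372
  South (13, 2): total = 656
  East (12, 1): total = 616
Minimum is at East with total 616 blocks.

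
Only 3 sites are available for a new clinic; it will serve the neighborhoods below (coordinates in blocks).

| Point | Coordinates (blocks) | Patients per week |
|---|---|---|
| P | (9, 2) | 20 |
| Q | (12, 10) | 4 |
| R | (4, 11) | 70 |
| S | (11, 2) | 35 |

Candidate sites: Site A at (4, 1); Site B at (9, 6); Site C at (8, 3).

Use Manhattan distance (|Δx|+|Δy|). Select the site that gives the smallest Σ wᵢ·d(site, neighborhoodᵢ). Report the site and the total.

Total weighted distance at each candidate:
  Site A (4, 1): total = 1168
  Site B (9, 6): total = 1018
  Site C (8, 3): total = 1064
Minimum is at Site B with total 1018 blocks.

Site B, total 1018 blocks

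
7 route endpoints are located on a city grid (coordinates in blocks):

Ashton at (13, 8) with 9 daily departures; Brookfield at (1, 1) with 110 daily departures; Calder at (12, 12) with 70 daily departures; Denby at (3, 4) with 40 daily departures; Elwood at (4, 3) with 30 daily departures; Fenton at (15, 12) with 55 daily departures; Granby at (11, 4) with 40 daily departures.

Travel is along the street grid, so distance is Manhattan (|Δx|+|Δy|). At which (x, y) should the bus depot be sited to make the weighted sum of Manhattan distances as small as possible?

Manhattan distance separates: Σwᵢ(|x−xᵢ|+|y−yᵢ|) = Σwᵢ|x−xᵢ| + Σwᵢ|y−yᵢ|, so x and y are optimised independently as 1-D weighted medians.
Total weight W = 354; half = 177.
x-coordinate, sorted with cumulative weight:
  x=1 (Brookfield, w=110) cum 110
  x=3 (Denby, w=40) cum 150
  x=4 (Elwood, w=30) cum 180  ← median
  x=11 (Granby, w=40) cum 220
  x=12 (Calder, w=70) cum 290
  x=13 (Ashton, w=9) cum 299
  x=15 (Fenton, w=55) cum 354
⇒ x* = 4
y-coordinate, sorted with cumulative weight:
  y=1 (Brookfield, w=110) cum 110
  y=3 (Elwood, w=30) cum 140
  y=4 (Denby, w=40) cum 180  ← median
  y=4 (Granby, w=40) cum 220
  y=8 (Ashton, w=9) cum 229
  y=12 (Calder, w=70) cum 299
  y=12 (Fenton, w=55) cum 354
⇒ y* = 4

(4, 4)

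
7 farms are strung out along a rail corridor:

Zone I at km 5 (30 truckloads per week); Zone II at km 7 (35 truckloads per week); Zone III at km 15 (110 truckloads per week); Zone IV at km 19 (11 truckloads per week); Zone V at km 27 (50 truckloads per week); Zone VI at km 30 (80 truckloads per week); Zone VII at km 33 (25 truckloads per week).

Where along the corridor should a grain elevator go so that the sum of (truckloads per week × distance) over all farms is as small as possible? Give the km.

x = 15

For a sum of weighted absolute distances on a line, the optimum is the weighted median (not the mean). Total weight W = 341; half-weight = 170.5.
Sort by position and accumulate weight:
  km 5 (Zone I, w=30) → cum 30
  km 7 (Zone II, w=35) → cum 65
  km 15 (Zone III, w=110) → cum 175  ≥ 170.5 → median here
  km 19 (Zone IV, w=11) → cum 186
  km 27 (Zone V, w=50) → cum 236
  km 30 (Zone VI, w=80) → cum 316
  km 33 (Zone VII, w=25) → cum 341
Optimal location: km 15.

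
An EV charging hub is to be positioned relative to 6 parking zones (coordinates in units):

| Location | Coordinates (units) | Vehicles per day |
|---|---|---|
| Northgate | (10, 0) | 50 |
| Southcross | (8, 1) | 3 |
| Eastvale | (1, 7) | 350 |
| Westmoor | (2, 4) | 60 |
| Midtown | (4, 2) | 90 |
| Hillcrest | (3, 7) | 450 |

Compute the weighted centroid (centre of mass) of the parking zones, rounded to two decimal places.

(2.70, 6.00)

The minimiser of Σwᵢ‖p−pᵢ‖² is the weighted centroid p* = (Σwᵢpᵢ)/(Σwᵢ).
Σwᵢ = 1003.
Σwᵢxᵢ = 50·10 + 3·8 + 350·1 + 60·2 + 90·4 + 450·3 = 2704.
Σwᵢyᵢ = 50·0 + 3·1 + 350·7 + 60·4 + 90·2 + 450·7 = 6023.
x* = 2704/1003 = 2.70, y* = 6023/1003 = 6.00.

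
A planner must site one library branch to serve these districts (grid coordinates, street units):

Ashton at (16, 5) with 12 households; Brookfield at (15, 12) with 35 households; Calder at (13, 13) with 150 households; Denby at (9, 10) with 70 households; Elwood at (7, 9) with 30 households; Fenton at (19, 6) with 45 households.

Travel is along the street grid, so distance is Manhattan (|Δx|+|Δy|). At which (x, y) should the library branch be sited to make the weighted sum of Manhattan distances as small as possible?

(13, 12)

Manhattan distance separates: Σwᵢ(|x−xᵢ|+|y−yᵢ|) = Σwᵢ|x−xᵢ| + Σwᵢ|y−yᵢ|, so x and y are optimised independently as 1-D weighted medians.
Total weight W = 342; half = 171.
x-coordinate, sorted with cumulative weight:
  x=7 (Elwood, w=30) cum 30
  x=9 (Denby, w=70) cum 100
  x=13 (Calder, w=150) cum 250  ← median
  x=15 (Brookfield, w=35) cum 285
  x=16 (Ashton, w=12) cum 297
  x=19 (Fenton, w=45) cum 342
⇒ x* = 13
y-coordinate, sorted with cumulative weight:
  y=5 (Ashton, w=12) cum 12
  y=6 (Fenton, w=45) cum 57
  y=9 (Elwood, w=30) cum 87
  y=10 (Denby, w=70) cum 157
  y=12 (Brookfield, w=35) cum 192  ← median
  y=13 (Calder, w=150) cum 342
⇒ y* = 12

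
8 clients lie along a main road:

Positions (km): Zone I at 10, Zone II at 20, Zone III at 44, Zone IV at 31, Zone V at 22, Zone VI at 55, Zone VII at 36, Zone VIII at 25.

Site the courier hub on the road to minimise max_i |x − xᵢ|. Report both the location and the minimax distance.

location 32.5, max distance 22.5

The 1-center on a line is the midpoint of the two extreme points: leftmost at 10, rightmost at 55.
Optimal location = (10 + 55)/2 = 32.5; maximum distance = (55 − 10)/2 = 22.5.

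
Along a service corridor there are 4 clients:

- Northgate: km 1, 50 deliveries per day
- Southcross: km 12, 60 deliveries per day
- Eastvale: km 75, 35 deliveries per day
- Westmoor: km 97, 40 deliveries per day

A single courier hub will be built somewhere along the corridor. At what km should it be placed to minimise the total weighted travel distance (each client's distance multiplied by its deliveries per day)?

For a sum of weighted absolute distances on a line, the optimum is the weighted median (not the mean). Total weight W = 185; half-weight = 92.5.
Sort by position and accumulate weight:
  km 1 (Northgate, w=50) → cum 50
  km 12 (Southcross, w=60) → cum 110  ≥ 92.5 → median here
  km 75 (Eastvale, w=35) → cum 145
  km 97 (Westmoor, w=40) → cum 185
Optimal location: km 12.

x = 12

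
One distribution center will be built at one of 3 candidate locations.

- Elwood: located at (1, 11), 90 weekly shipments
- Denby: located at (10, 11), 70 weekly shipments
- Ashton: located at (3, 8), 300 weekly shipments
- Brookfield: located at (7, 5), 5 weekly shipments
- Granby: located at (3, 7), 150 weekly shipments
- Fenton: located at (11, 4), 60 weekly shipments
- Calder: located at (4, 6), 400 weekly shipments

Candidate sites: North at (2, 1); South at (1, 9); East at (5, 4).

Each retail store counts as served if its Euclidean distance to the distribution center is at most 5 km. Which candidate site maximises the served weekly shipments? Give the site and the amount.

Coverage radius r = 5 km; a point is covered iff (Δx)²+(Δy)² ≤ 5² = 25.
  North (2, 1): covers {none} → 0
  South (1, 9): covers {Elwood, Ashton, Granby, Calder} → 940
  East (5, 4): covers {Ashton, Brookfield, Granby, Calder} → 855
Maximum coverage at South: 940 weekly shipments.

South, covering 940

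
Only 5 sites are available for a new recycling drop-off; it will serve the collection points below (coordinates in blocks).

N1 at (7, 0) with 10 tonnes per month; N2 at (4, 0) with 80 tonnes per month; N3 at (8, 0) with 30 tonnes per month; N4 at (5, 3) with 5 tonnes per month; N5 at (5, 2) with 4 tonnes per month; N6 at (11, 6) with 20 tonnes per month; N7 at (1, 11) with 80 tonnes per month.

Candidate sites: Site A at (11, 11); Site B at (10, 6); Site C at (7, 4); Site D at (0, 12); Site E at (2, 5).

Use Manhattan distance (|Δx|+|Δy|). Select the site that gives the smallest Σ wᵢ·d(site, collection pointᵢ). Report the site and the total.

Total weighted distance at each candidate:
  Site A (11, 11): total = 3040
  Site B (10, 6): total = 2506
  Site C (7, 4): total = 1941
  Site D (0, 12): total = 2700
  Site E (2, 5): total = 1799
Minimum is at Site E with total 1799 blocks.

Site E, total 1799 blocks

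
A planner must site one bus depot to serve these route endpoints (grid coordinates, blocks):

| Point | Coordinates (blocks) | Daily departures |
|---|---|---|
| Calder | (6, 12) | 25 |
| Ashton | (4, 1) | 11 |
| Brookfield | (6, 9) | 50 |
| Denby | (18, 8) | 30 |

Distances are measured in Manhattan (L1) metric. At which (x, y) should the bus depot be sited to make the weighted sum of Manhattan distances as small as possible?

Manhattan distance separates: Σwᵢ(|x−xᵢ|+|y−yᵢ|) = Σwᵢ|x−xᵢ| + Σwᵢ|y−yᵢ|, so x and y are optimised independently as 1-D weighted medians.
Total weight W = 116; half = 58.
x-coordinate, sorted with cumulative weight:
  x=4 (Ashton, w=11) cum 11
  x=6 (Calder, w=25) cum 36
  x=6 (Brookfield, w=50) cum 86  ← median
  x=18 (Denby, w=30) cum 116
⇒ x* = 6
y-coordinate, sorted with cumulative weight:
  y=1 (Ashton, w=11) cum 11
  y=8 (Denby, w=30) cum 41
  y=9 (Brookfield, w=50) cum 91  ← median
  y=12 (Calder, w=25) cum 116
⇒ y* = 9

(6, 9)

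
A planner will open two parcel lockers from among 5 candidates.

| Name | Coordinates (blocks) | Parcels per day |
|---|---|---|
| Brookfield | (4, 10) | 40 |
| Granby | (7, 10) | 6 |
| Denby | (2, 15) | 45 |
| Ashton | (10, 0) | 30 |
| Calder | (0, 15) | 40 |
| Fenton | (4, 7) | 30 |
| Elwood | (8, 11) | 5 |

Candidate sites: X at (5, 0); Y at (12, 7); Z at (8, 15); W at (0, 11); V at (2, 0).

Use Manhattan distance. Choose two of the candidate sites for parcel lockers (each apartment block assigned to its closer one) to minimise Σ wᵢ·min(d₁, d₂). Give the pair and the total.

Evaluate every pair (each demand assigned to the nearer of the two):
  {X, W}: total = 1108
  {W, V}: total = 1198
  {Y, W}: total = 1228
  {X, Z}: total = 1396
  {Z, W}: total = 1436
  {Y, Z}: total = 1516
  {Z, V}: total = 1516
  {X, V}: total = 2327
  {Y, V}: total = 2363
  {X, Y}: total = 2528
Best pair: {X, W} with total 1108.

{X, W}, total 1108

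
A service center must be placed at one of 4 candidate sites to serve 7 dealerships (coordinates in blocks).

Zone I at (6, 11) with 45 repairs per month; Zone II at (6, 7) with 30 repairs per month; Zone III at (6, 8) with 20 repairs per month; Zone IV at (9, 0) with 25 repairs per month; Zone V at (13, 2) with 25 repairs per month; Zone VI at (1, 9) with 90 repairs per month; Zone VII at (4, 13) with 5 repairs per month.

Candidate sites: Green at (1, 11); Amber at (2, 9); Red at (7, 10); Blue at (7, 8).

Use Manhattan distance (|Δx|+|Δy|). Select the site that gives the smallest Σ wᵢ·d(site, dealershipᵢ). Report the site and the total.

Total weighted distance at each candidate:
  Green (1, 11): total = 1860
  Amber (2, 9): total = 1520
  Red (7, 10): total = 1580
  Blue (7, 8): total = 1480
Minimum is at Blue with total 1480 blocks.

Blue, total 1480 blocks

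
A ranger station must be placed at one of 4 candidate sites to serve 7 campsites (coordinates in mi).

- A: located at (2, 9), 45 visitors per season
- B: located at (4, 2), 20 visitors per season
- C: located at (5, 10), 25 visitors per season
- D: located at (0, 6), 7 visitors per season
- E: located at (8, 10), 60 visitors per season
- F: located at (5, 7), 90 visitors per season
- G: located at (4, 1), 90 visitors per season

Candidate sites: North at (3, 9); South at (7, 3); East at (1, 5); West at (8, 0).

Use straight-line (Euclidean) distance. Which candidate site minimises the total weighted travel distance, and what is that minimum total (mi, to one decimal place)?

Total weighted distance at each candidate:
  North (3, 9): total = 1558.1
  South (7, 3): total = 1801.3
  East (1, 5): total = 1809.0
  West (8, 0): total = 2563.7
Minimum is at North with total 1558.1 mi.

North, total 1558.1 mi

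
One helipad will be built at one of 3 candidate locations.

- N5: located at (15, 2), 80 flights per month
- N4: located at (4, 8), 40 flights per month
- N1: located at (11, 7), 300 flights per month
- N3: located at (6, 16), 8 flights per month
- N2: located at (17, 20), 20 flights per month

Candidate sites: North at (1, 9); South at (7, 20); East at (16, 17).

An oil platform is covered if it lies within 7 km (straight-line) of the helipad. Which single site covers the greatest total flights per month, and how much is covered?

North, covering 40

Coverage radius r = 7 km; a point is covered iff (Δx)²+(Δy)² ≤ 7² = 49.
  North (1, 9): covers {N4} → 40
  South (7, 20): covers {N3} → 8
  East (16, 17): covers {N2} → 20
Maximum coverage at North: 40 flights per month.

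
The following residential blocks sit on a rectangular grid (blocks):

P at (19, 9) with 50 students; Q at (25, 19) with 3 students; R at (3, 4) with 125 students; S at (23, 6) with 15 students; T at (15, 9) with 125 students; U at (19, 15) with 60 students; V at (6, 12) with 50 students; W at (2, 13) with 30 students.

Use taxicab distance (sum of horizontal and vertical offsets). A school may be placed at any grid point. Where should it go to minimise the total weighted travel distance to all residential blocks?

Manhattan distance separates: Σwᵢ(|x−xᵢ|+|y−yᵢ|) = Σwᵢ|x−xᵢ| + Σwᵢ|y−yᵢ|, so x and y are optimised independently as 1-D weighted medians.
Total weight W = 458; half = 229.
x-coordinate, sorted with cumulative weight:
  x=2 (W, w=30) cum 30
  x=3 (R, w=125) cum 155
  x=6 (V, w=50) cum 205
  x=15 (T, w=125) cum 330  ← median
  x=19 (P, w=50) cum 380
  x=19 (U, w=60) cum 440
  x=23 (S, w=15) cum 455
  x=25 (Q, w=3) cum 458
⇒ x* = 15
y-coordinate, sorted with cumulative weight:
  y=4 (R, w=125) cum 125
  y=6 (S, w=15) cum 140
  y=9 (P, w=50) cum 190
  y=9 (T, w=125) cum 315  ← median
  y=12 (V, w=50) cum 365
  y=13 (W, w=30) cum 395
  y=15 (U, w=60) cum 455
  y=19 (Q, w=3) cum 458
⇒ y* = 9

(15, 9)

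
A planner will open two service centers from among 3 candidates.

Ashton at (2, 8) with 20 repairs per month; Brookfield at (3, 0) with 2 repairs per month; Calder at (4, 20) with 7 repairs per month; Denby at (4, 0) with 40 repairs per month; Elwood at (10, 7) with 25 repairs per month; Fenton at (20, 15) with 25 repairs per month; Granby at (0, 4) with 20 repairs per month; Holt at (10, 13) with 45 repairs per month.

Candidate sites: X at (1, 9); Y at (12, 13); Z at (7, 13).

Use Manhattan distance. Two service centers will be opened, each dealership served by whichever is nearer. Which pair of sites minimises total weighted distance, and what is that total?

Evaluate every pair (each demand assigned to the nearer of the two):
  {X, Y}: total = 1300
  {X, Z}: total = 1467
  {Y, Z}: total = 1804
Best pair: {X, Y} with total 1300.

{X, Y}, total 1300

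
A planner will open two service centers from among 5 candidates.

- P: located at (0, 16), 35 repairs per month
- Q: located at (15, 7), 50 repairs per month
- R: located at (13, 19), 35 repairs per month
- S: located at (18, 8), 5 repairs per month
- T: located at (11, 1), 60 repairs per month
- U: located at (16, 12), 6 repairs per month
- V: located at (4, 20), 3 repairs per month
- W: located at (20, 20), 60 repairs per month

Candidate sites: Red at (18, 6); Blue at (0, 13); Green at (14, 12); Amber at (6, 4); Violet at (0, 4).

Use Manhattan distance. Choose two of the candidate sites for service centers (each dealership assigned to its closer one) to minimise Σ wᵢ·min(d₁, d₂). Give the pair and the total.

Evaluate every pair (each demand assigned to the nearer of the two):
  {Blue, Green}: total = 2450
  {Green, Amber}: total = 2636
  {Red, Blue}: total = 2706
  {Red, Green}: total = 2746
  {Green, Violet}: total = 2786
  {Red, Amber}: total = 3012
  {Red, Violet}: total = 3048
  {Blue, Amber}: total = 3685
  {Amber, Violet}: total = 4312
  {Blue, Violet}: total = 4375
Best pair: {Blue, Green} with total 2450.

{Blue, Green}, total 2450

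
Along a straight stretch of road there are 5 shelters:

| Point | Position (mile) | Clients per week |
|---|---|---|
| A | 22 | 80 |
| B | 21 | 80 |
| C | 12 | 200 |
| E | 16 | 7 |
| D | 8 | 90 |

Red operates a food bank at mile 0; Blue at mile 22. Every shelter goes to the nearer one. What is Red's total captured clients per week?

90

The indifferent point is the midpoint (0+22)/2 = 11; shelters left of it (closer to Red at 0) go to Red, those right go to Blue.
  D at 8 (w=90) → Red
  C at 12 (w=200) → Blue
  E at 16 (w=7) → Blue
  B at 21 (w=80) → Blue
  A at 22 (w=80) → Blue
Red captures 90; Blue captures 367.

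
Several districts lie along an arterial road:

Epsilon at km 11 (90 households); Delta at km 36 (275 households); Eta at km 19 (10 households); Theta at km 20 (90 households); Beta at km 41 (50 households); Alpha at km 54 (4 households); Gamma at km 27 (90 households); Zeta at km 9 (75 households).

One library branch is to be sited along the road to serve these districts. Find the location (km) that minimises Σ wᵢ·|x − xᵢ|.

x = 27

For a sum of weighted absolute distances on a line, the optimum is the weighted median (not the mean). Total weight W = 684; half-weight = 342.
Sort by position and accumulate weight:
  km 9 (Zeta, w=75) → cum 75
  km 11 (Epsilon, w=90) → cum 165
  km 19 (Eta, w=10) → cum 175
  km 20 (Theta, w=90) → cum 265
  km 27 (Gamma, w=90) → cum 355  ≥ 342 → median here
  km 36 (Delta, w=275) → cum 630
  km 41 (Beta, w=50) → cum 680
  km 54 (Alpha, w=4) → cum 684
Optimal location: km 27.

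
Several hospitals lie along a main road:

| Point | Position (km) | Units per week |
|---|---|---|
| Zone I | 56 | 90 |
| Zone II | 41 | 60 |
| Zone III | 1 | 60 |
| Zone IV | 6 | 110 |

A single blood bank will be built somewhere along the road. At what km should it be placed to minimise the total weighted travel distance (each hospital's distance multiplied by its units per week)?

x = 6

For a sum of weighted absolute distances on a line, the optimum is the weighted median (not the mean). Total weight W = 320; half-weight = 160.
Sort by position and accumulate weight:
  km 1 (Zone III, w=60) → cum 60
  km 6 (Zone IV, w=110) → cum 170  ≥ 160 → median here
  km 41 (Zone II, w=60) → cum 230
  km 56 (Zone I, w=90) → cum 320
Optimal location: km 6.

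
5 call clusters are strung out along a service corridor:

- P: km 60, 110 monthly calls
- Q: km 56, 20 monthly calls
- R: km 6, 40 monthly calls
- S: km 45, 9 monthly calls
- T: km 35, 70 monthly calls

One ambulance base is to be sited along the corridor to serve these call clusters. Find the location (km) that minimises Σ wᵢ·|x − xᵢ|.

For a sum of weighted absolute distances on a line, the optimum is the weighted median (not the mean). Total weight W = 249; half-weight = 124.5.
Sort by position and accumulate weight:
  km 6 (R, w=40) → cum 40
  km 35 (T, w=70) → cum 110
  km 45 (S, w=9) → cum 119
  km 56 (Q, w=20) → cum 139  ≥ 124.5 → median here
  km 60 (P, w=110) → cum 249
Optimal location: km 56.

x = 56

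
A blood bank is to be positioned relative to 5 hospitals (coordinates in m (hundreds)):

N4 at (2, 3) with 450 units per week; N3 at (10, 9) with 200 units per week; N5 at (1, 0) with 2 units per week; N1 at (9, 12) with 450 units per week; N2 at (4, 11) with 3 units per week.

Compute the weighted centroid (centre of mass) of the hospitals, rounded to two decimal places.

The minimiser of Σwᵢ‖p−pᵢ‖² is the weighted centroid p* = (Σwᵢpᵢ)/(Σwᵢ).
Σwᵢ = 1105.
Σwᵢxᵢ = 450·2 + 200·10 + 2·1 + 450·9 + 3·4 = 6964.
Σwᵢyᵢ = 450·3 + 200·9 + 2·0 + 450·12 + 3·11 = 8583.
x* = 6964/1105 = 6.30, y* = 8583/1105 = 7.77.

(6.30, 7.77)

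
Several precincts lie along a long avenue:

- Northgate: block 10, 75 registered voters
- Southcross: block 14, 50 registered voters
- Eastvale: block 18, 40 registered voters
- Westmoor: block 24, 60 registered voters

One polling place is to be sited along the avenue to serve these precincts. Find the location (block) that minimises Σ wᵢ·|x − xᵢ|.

x = 14

For a sum of weighted absolute distances on a line, the optimum is the weighted median (not the mean). Total weight W = 225; half-weight = 112.5.
Sort by position and accumulate weight:
  block 10 (Northgate, w=75) → cum 75
  block 14 (Southcross, w=50) → cum 125  ≥ 112.5 → median here
  block 18 (Eastvale, w=40) → cum 165
  block 24 (Westmoor, w=60) → cum 225
Optimal location: block 14.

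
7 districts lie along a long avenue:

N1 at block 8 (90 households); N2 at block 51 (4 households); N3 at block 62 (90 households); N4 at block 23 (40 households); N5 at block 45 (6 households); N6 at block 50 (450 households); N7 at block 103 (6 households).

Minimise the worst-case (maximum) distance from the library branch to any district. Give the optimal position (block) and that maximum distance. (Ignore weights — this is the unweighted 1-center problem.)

location 55.5, max distance 47.5

The 1-center on a line is the midpoint of the two extreme points: leftmost at 8, rightmost at 103.
Optimal location = (8 + 103)/2 = 55.5; maximum distance = (103 − 8)/2 = 47.5.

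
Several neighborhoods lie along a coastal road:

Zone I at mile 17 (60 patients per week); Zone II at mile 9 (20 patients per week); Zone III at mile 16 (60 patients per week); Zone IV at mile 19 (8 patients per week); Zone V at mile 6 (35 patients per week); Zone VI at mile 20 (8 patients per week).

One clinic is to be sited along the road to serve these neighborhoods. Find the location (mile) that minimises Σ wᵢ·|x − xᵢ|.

For a sum of weighted absolute distances on a line, the optimum is the weighted median (not the mean). Total weight W = 191; half-weight = 95.5.
Sort by position and accumulate weight:
  mile 6 (Zone V, w=35) → cum 35
  mile 9 (Zone II, w=20) → cum 55
  mile 16 (Zone III, w=60) → cum 115  ≥ 95.5 → median here
  mile 17 (Zone I, w=60) → cum 175
  mile 19 (Zone IV, w=8) → cum 183
  mile 20 (Zone VI, w=8) → cum 191
Optimal location: mile 16.

x = 16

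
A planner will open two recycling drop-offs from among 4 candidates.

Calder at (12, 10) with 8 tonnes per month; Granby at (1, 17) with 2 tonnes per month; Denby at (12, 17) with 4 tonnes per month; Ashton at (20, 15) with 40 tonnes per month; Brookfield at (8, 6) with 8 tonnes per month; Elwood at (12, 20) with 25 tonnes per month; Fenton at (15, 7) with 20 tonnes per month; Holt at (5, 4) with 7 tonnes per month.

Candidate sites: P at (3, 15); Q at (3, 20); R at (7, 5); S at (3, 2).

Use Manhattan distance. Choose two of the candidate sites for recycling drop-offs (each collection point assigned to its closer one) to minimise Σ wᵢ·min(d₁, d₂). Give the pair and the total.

{P, R}, total 1399

Evaluate every pair (each demand assigned to the nearer of the two):
  {P, R}: total = 1399
  {Q, R}: total = 1480
  {P, S}: total = 1634
  {P, Q}: total = 1672
  {Q, S}: total = 1739
  {R, S}: total = 1839
Best pair: {P, R} with total 1399.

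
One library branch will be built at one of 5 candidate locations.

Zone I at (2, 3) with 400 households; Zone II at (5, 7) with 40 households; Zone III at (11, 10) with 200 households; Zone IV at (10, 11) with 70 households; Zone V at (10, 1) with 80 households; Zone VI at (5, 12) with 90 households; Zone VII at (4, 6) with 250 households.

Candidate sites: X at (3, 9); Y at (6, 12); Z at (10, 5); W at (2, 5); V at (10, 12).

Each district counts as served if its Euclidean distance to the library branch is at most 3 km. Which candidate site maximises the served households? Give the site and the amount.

W, covering 650

Coverage radius r = 3 km; a point is covered iff (Δx)²+(Δy)² ≤ 3² = 9.
  X (3, 9): covers {Zone II} → 40
  Y (6, 12): covers {Zone VI} → 90
  Z (10, 5): covers {none} → 0
  W (2, 5): covers {Zone I, Zone VII} → 650
  V (10, 12): covers {Zone III, Zone IV} → 270
Maximum coverage at W: 650 households.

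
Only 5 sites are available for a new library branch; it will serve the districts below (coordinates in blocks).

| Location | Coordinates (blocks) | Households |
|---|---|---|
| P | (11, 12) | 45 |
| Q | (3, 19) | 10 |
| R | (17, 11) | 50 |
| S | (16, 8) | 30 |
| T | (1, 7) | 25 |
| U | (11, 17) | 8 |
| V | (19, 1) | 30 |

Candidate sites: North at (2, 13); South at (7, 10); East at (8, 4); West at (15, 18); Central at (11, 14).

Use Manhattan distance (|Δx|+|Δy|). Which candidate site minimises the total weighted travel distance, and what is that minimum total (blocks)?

Total weighted distance at each candidate:
  North (2, 13): total = 3089
  South (7, 10): total = 2223
  East (8, 4): total = 2653
  West (15, 18): total = 2655
  Central (11, 14): total = 2079
Minimum is at Central with total 2079 blocks.

Central, total 2079 blocks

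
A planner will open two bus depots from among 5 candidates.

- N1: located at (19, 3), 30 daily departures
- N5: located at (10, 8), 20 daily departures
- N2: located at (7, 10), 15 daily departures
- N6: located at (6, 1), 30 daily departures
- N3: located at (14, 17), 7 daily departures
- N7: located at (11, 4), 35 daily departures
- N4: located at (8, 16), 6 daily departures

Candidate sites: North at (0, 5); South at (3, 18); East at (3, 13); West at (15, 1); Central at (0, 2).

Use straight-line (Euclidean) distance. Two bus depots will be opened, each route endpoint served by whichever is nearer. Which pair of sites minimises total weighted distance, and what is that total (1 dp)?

{East, West}, total 943.1

Evaluate every pair (each demand assigned to the nearer of the two):
  {East, West}: total = 943.1
  {South, West}: total = 995.0
  {North, West}: total = 1020.4
  {West, Central}: total = 1032.1
  {East, Central}: total = 1503.8
  {North, East}: total = 1532.9
  {South, Central}: total = 1621.6
  {North, South}: total = 1623.5
  {North, Central}: total = 1688.4
  {South, East}: total = 1715.2
Best pair: {East, West} with total 943.1.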